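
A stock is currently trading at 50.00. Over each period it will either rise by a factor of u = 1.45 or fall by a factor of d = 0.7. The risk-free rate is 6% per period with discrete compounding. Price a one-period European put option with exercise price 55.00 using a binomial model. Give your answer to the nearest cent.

Risk-neutral probability p = (1 + 0.06 − 0.7)/(1.45 − 0.7) = 0.3600/0.7500 = 0.4800
Terminal stock prices: S_u = 72.5, S_d = 35
Terminal payoffs (K − S): max(-17.5, 0) = 0, max(20, 0) = 20
Node 0 (S = 50): V_0 = 1/1.06·[0.4800·0.0000 + 0.5200·20.0000] = 9.8113

9.81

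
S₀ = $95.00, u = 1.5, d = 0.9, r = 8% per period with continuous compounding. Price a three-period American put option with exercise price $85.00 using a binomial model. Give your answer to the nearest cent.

Risk-neutral probability p = (e^0.08 − 0.9)/(1.5 − 0.9) = 0.1833/0.6000 = 0.3055
Terminal stock prices: S_uuu = 320.6, S_uud = 192.4, S_udd = 115.4, S_ddd = 69.26
Terminal payoffs (K − S): max(-235.6, 0) = 0, max(-107.4, 0) = 0, max(-30.43, 0) = 0, max(15.74, 0) = 15.74
Node uu (S = 213.8): continuation = e^(−0.08)·[0.3055·0.0000 + 0.6945·0.0000] = 0.0000; exercise value = 0.0000 ≤ continuation, so V_uu = 0.0000
Node ud (S = 128.2): continuation = e^(−0.08)·[0.3055·0.0000 + 0.6945·0.0000] = 0.0000; exercise value = 0.0000 ≤ continuation, so V_ud = 0.0000
Node dd (S = 76.95): continuation = e^(−0.08)·[0.3055·0.0000 + 0.6945·15.7450] = 10.0945; exercise value = 8.0500 ≤ continuation, so V_dd = 10.0945
Node u (S = 142.5): continuation = e^(−0.08)·[0.3055·0.0000 + 0.6945·0.0000] = 0.0000; exercise value = 0.0000 ≤ continuation, so V_u = 0.0000
Node d (S = 85.5): continuation = e^(−0.08)·[0.3055·0.0000 + 0.6945·10.0945] = 6.4718; exercise value = 0.0000 ≤ continuation, so V_d = 6.4718
Node 0 (S = 95): continuation = e^(−0.08)·[0.3055·0.0000 + 0.6945·6.4718] = 4.1492; exercise value = 0.0000 ≤ continuation, so V_0 = 4.1492

$4.15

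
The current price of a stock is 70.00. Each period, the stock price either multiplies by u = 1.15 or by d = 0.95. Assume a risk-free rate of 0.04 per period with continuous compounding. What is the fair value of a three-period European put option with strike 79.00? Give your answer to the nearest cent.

5.03

Risk-neutral probability p = (e^0.04 − 0.95)/(1.15 − 0.95) = 0.0908/0.2000 = 0.4541
Terminal stock prices: S_uuu = 106.5, S_uud = 87.95, S_udd = 72.65, S_ddd = 60.02
Terminal payoffs (K − S): max(-27.46, 0) = 0, max(-8.946, 0) = 0, max(6.349, 0) = 6.349, max(18.98, 0) = 18.98
Node uu (S = 92.57): V_uu = e^(−0.04)·[0.4541·0.0000 + 0.5459·0.0000] = 0.0000
Node ud (S = 76.47): V_ud = e^(−0.04)·[0.4541·0.0000 + 0.5459·6.3487] = 3.3302
Node dd (S = 63.17): V_dd = e^(−0.04)·[0.4541·6.3487 + 0.5459·18.9838] = 12.7274
Node u (S = 80.5): V_u = e^(−0.04)·[0.4541·0.0000 + 0.5459·3.3302] = 1.7468
Node d (S = 66.5): V_d = e^(−0.04)·[0.4541·3.3302 + 0.5459·12.7274] = 8.1288
Node 0 (S = 70): V_0 = e^(−0.04)·[0.4541·1.7468 + 0.5459·8.1288] = 5.0259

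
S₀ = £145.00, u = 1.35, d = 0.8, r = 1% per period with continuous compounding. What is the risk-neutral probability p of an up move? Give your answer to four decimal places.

Risk-neutral probability p = (e^0.01 − 0.8)/(1.35 − 0.8) = 0.2101/0.5500 = 0.3819

p = 0.3819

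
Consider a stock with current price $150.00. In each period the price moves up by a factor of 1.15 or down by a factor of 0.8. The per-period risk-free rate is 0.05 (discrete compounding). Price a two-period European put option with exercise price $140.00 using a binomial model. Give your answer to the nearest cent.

$4.00

Risk-neutral probability p = (1 + 0.05 − 0.8)/(1.15 − 0.8) = 0.2500/0.3500 = 0.7143
Terminal stock prices: S_uu = 198.4, S_ud = 138, S_dd = 96
Terminal payoffs (K − S): max(-58.37, 0) = 0, max(2, 0) = 2, max(44, 0) = 44
Node u (S = 172.5): V_u = 1/1.05·[0.7143·0.0000 + 0.2857·2.0000] = 0.5442
Node d (S = 120): V_d = 1/1.05·[0.7143·2.0000 + 0.2857·44.0000] = 13.3333
Node 0 (S = 150): V_0 = 1/1.05·[0.7143·0.5442 + 0.2857·13.3333] = 3.9983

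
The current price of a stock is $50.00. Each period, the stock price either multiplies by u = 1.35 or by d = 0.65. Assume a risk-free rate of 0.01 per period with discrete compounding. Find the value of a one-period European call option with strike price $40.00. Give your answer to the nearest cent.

$14.00

Risk-neutral probability p = (1 + 0.01 − 0.65)/(1.35 − 0.65) = 0.3600/0.7000 = 0.5143
Terminal stock prices: S_u = 67.5, S_d = 32.5
Terminal payoffs (S − K): max(27.5, 0) = 27.5, max(-7.5, 0) = 0
Node 0 (S = 50): V_0 = 1/1.01·[0.5143·27.5000 + 0.4857·0.0000] = 14.0028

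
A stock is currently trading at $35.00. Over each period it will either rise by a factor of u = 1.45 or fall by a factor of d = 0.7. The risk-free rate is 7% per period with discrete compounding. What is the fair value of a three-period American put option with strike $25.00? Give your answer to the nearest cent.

$1.79

Risk-neutral probability p = (1 + 0.07 − 0.7)/(1.45 − 0.7) = 0.3700/0.7500 = 0.4933
Terminal stock prices: S_uuu = 106.7, S_uud = 51.51, S_udd = 24.87, S_ddd = 12
Terminal payoffs (K − S): max(-81.7, 0) = 0, max(-26.51, 0) = 0, max(0.1325, 0) = 0.1325, max(13, 0) = 13
Node uu (S = 73.59): continuation = 1/1.07·[0.4933·0.0000 + 0.5067·0.0000] = 0.0000; exercise value = 0.0000 ≤ continuation, so V_uu = 0.0000
Node ud (S = 35.52): continuation = 1/1.07·[0.4933·0.0000 + 0.5067·0.1325] = 0.0627; exercise value = 0.0000 ≤ continuation, so V_ud = 0.0627
Node dd (S = 17.15): continuation = 1/1.07·[0.4933·0.1325 + 0.5067·12.9950] = 6.2145; exercise value = 7.8500 > continuation, so V_dd = 7.8500 (exercise)
Node u (S = 50.75): continuation = 1/1.07·[0.4933·0.0000 + 0.5067·0.0627] = 0.0297; exercise value = 0.0000 ≤ continuation, so V_u = 0.0297
Node d (S = 24.5): continuation = 1/1.07·[0.4933·0.0627 + 0.5067·7.8500] = 3.7461; exercise value = 0.5000 ≤ continuation, so V_d = 3.7461
Node 0 (S = 35): continuation = 1/1.07·[0.4933·0.0297 + 0.5067·3.7461] = 1.7875; exercise value = 0.0000 ≤ continuation, so V_0 = 1.7875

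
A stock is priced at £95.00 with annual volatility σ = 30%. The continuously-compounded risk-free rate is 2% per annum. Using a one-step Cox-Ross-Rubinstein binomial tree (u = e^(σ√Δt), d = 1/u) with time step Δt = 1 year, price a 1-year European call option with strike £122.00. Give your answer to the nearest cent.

£2.80

CRR parameters: u = e^(σ√Δt) = e^(0.3·√1) = 1.3499, d = 1/u = 0.7408
Per-period rate: rΔt = 0.02·1 = 0.02, so R = e^0.02 = 1.0202
Risk-neutral probability p = (e^0.02 − 0.7408)/(1.3499 − 0.7408) = 0.2794/0.6090 = 0.4587
Terminal stock prices: S_u = 128.2, S_d = 70.38
Terminal payoffs (S − K): max(6.237, 0) = 6.237, max(-51.62, 0) = 0
Node 0 (S = 95): V_0 = e^(−0.02)·[0.4587·6.2366 + 0.5413·0.0000] = 2.8042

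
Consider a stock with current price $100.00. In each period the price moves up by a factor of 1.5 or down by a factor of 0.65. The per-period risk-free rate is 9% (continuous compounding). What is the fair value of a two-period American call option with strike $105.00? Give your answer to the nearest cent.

$27.37

Risk-neutral probability p = (e^0.09 − 0.65)/(1.5 − 0.65) = 0.4442/0.8500 = 0.5226
Terminal stock prices: S_uu = 225, S_ud = 97.5, S_dd = 42.25
Terminal payoffs (S − K): max(120, 0) = 120, max(-7.5, 0) = 0, max(-62.75, 0) = 0
Node u (S = 150): continuation = e^(−0.09)·[0.5226·120.0000 + 0.4774·0.0000] = 57.3098; exercise value = 45.0000 ≤ continuation, so V_u = 57.3098
Node d (S = 65): continuation = e^(−0.09)·[0.5226·0.0000 + 0.4774·0.0000] = 0.0000; exercise value = 0.0000 ≤ continuation, so V_d = 0.0000
Node 0 (S = 100): continuation = e^(−0.09)·[0.5226·57.3098 + 0.4774·0.0000] = 27.3702; exercise value = 0.0000 ≤ continuation, so V_0 = 27.3702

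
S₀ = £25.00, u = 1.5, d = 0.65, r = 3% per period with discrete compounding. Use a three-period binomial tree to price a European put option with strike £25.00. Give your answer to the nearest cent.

Risk-neutral probability p = (1 + 0.03 − 0.65)/(1.5 − 0.65) = 0.3800/0.8500 = 0.4471
Terminal stock prices: S_uuu = 84.38, S_uud = 36.56, S_udd = 15.84, S_ddd = 6.866
Terminal payoffs (K − S): max(-59.38, 0) = 0, max(-11.56, 0) = 0, max(9.156, 0) = 9.156, max(18.13, 0) = 18.13
Node uu (S = 56.25): V_uu = 1/1.03·[0.4471·0.0000 + 0.5529·0.0000] = 0.0000
Node ud (S = 24.38): V_ud = 1/1.03·[0.4471·0.0000 + 0.5529·9.1562] = 4.9154
Node dd (S = 10.56): V_dd = 1/1.03·[0.4471·9.1562 + 0.5529·18.1344] = 13.7093
Node u (S = 37.5): V_u = 1/1.03·[0.4471·0.0000 + 0.5529·4.9154] = 2.6388
Node d (S = 16.25): V_d = 1/1.03·[0.4471·4.9154 + 0.5529·13.7093] = 9.4931
Node 0 (S = 25): V_0 = 1/1.03·[0.4471·2.6388 + 0.5529·9.4931] = 6.2416

£6.24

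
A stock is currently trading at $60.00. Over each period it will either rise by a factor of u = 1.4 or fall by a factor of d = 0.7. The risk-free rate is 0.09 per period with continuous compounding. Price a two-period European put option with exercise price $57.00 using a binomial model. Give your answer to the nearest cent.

Risk-neutral probability p = (e^0.09 − 0.7)/(1.4 − 0.7) = 0.3942/0.7000 = 0.5631
Terminal stock prices: S_uu = 117.6, S_ud = 58.8, S_dd = 29.4
Terminal payoffs (K − S): max(-60.6, 0) = 0, max(-1.8, 0) = 0, max(27.6, 0) = 27.6
Node u (S = 84): V_u = e^(−0.09)·[0.5631·0.0000 + 0.4369·0.0000] = 0.0000
Node d (S = 42): V_d = e^(−0.09)·[0.5631·0.0000 + 0.4369·27.6000] = 11.0204
Node 0 (S = 60): V_0 = e^(−0.09)·[0.5631·0.0000 + 0.4369·11.0204] = 4.4004

$4.40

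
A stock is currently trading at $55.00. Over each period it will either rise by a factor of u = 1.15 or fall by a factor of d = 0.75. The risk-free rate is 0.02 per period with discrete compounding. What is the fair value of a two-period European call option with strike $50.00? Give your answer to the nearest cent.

Risk-neutral probability p = (1 + 0.02 − 0.75)/(1.15 − 0.75) = 0.2700/0.4000 = 0.6750
Terminal stock prices: S_uu = 72.74, S_ud = 47.44, S_dd = 30.94
Terminal payoffs (S − K): max(22.74, 0) = 22.74, max(-2.563, 0) = 0, max(-19.06, 0) = 0
Node u (S = 63.25): V_u = 1/1.02·[0.6750·22.7375 + 0.3250·0.0000] = 15.0469
Node d (S = 41.25): V_d = 1/1.02·[0.6750·0.0000 + 0.3250·0.0000] = 0.0000
Node 0 (S = 55): V_0 = 1/1.02·[0.6750·15.0469 + 0.3250·0.0000] = 9.9575

$9.96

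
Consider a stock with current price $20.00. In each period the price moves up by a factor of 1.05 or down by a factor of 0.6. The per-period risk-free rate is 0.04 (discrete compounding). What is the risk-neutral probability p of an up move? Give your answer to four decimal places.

Risk-neutral probability p = (1 + 0.04 − 0.6)/(1.05 − 0.6) = 0.4400/0.4500 = 0.9778

p = 0.9778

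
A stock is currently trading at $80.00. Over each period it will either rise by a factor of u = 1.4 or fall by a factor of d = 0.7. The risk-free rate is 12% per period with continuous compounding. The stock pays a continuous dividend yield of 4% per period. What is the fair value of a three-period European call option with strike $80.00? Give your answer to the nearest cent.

Per-period risk-free factor R = e^0.12 = 1.1275; dividend-adjusted growth = e^(0.12−0.04) = 1.0833.
Risk-neutral probability p = (1.0833 − 0.7)/(1.4 − 0.7) = 0.3833/0.7000 = 0.5476
Terminal stock prices: S_uuu = 219.5, S_uud = 109.8, S_udd = 54.88, S_ddd = 27.44
Terminal payoffs (S − K): max(139.5, 0) = 139.5, max(29.76, 0) = 29.76, max(-25.12, 0) = 0, max(-52.56, 0) = 0
Node uu (S = 156.8): V_uu = e^(−0.12)·[0.5476·139.5200 + 0.4524·29.7600] = 79.6981
Node ud (S = 78.4): V_ud = e^(−0.12)·[0.5476·29.7600 + 0.4524·0.0000] = 14.4525
Node dd (S = 39.2): V_dd = e^(−0.12)·[0.5476·0.0000 + 0.4524·0.0000] = 0.0000
Node u (S = 112): V_u = e^(−0.12)·[0.5476·79.6981 + 0.4524·14.4525] = 44.5039
Node d (S = 56): V_d = e^(−0.12)·[0.5476·14.4525 + 0.4524·0.0000] = 7.0187
Node 0 (S = 80): V_0 = e^(−0.12)·[0.5476·44.5039 + 0.4524·7.0187] = 24.4292

$24.43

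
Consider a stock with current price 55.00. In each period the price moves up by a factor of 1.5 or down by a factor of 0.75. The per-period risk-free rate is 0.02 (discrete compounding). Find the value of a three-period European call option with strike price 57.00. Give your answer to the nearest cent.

Risk-neutral probability p = (1 + 0.02 − 0.75)/(1.5 − 0.75) = 0.2700/0.7500 = 0.3600
Terminal stock prices: S_uuu = 185.6, S_uud = 92.81, S_udd = 46.41, S_ddd = 23.2
Terminal payoffs (S − K): max(128.6, 0) = 128.6, max(35.81, 0) = 35.81, max(-10.59, 0) = 0, max(-33.8, 0) = 0
Node uu (S = 123.8): V_uu = 1/1.02·[0.3600·128.6250 + 0.6400·35.8125] = 67.8676
Node ud (S = 61.88): V_ud = 1/1.02·[0.3600·35.8125 + 0.6400·0.0000] = 12.6397
Node dd (S = 30.94): V_dd = 1/1.02·[0.3600·0.0000 + 0.6400·0.0000] = 0.0000
Node u (S = 82.5): V_u = 1/1.02·[0.3600·67.8676 + 0.6400·12.6397] = 31.8841
Node d (S = 41.25): V_d = 1/1.02·[0.3600·12.6397 + 0.6400·0.0000] = 4.4611
Node 0 (S = 55): V_0 = 1/1.02·[0.3600·31.8841 + 0.6400·4.4611] = 14.0523

14.05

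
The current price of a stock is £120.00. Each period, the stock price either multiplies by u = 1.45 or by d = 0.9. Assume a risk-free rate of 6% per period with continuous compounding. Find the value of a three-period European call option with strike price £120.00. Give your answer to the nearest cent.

£29.32

Risk-neutral probability p = (e^0.06 − 0.9)/(1.45 − 0.9) = 0.1618/0.5500 = 0.2942
Terminal stock prices: S_uuu = 365.8, S_uud = 227.1, S_udd = 140.9, S_ddd = 87.48
Terminal payoffs (S − K): max(245.8, 0) = 245.8, max(107.1, 0) = 107.1, max(20.94, 0) = 20.94, max(-32.52, 0) = 0
Node uu (S = 252.3): V_uu = e^(−0.06)·[0.2942·245.8350 + 0.7058·107.0700] = 139.2883
Node ud (S = 156.6): V_ud = e^(−0.06)·[0.2942·107.0700 + 0.7058·20.9400] = 43.5883
Node dd (S = 97.2): V_dd = e^(−0.06)·[0.2942·20.9400 + 0.7058·0.0000] = 5.8027
Node u (S = 174): V_u = e^(−0.06)·[0.2942·139.2883 + 0.7058·43.5883] = 67.5695
Node d (S = 108): V_d = e^(−0.06)·[0.2942·43.5883 + 0.7058·5.8027] = 15.9357
Node 0 (S = 120): V_0 = e^(−0.06)·[0.2942·67.5695 + 0.7058·15.9357] = 29.3160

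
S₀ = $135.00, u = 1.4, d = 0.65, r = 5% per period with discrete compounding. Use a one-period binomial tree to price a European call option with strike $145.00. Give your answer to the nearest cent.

Risk-neutral probability p = (1 + 0.05 − 0.65)/(1.4 − 0.65) = 0.4000/0.7500 = 0.5333
Terminal stock prices: S_u = 189, S_d = 87.75
Terminal payoffs (S − K): max(44, 0) = 44, max(-57.25, 0) = 0
Node 0 (S = 135): V_0 = 1/1.05·[0.5333·44.0000 + 0.4667·0.0000] = 22.3492

$22.35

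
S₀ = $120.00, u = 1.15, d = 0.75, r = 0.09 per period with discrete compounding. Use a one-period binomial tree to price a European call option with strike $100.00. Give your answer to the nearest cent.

$29.63

Risk-neutral probability p = (1 + 0.09 − 0.75)/(1.15 − 0.75) = 0.3400/0.4000 = 0.8500
Terminal stock prices: S_u = 138, S_d = 90
Terminal payoffs (S − K): max(38, 0) = 38, max(-10, 0) = 0
Node 0 (S = 120): V_0 = 1/1.09·[0.8500·38.0000 + 0.1500·0.0000] = 29.6330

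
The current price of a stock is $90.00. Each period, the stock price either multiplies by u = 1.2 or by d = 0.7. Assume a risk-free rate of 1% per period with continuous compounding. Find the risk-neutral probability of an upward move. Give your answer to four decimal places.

p = 0.6201

Risk-neutral probability p = (e^0.01 − 0.7)/(1.2 − 0.7) = 0.3101/0.5000 = 0.6201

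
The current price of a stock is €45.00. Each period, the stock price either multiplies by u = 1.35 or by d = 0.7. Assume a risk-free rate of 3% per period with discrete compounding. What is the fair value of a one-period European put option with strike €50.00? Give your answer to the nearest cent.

€8.84

Risk-neutral probability p = (1 + 0.03 − 0.7)/(1.35 − 0.7) = 0.3300/0.6500 = 0.5077
Terminal stock prices: S_u = 60.75, S_d = 31.5
Terminal payoffs (K − S): max(-10.75, 0) = 0, max(18.5, 0) = 18.5
Node 0 (S = 45): V_0 = 1/1.03·[0.5077·0.0000 + 0.4923·18.5000] = 8.8424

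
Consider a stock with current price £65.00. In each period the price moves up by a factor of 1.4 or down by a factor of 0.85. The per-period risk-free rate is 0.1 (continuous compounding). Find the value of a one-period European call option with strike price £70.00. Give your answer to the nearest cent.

£8.82

Risk-neutral probability p = (e^0.1 − 0.85)/(1.4 − 0.85) = 0.2552/0.5500 = 0.4639
Terminal stock prices: S_u = 91, S_d = 55.25
Terminal payoffs (S − K): max(21, 0) = 21, max(-14.75, 0) = 0
Node 0 (S = 65): V_0 = e^(−0.1)·[0.4639·21.0000 + 0.5361·0.0000] = 8.8157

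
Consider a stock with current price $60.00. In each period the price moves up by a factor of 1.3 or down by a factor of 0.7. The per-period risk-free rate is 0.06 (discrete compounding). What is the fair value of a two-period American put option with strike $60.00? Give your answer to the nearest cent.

$7.95

Risk-neutral probability p = (1 + 0.06 − 0.7)/(1.3 − 0.7) = 0.3600/0.6000 = 0.6000
Terminal stock prices: S_uu = 101.4, S_ud = 54.6, S_dd = 29.4
Terminal payoffs (K − S): max(-41.4, 0) = 0, max(5.4, 0) = 5.4, max(30.6, 0) = 30.6
Node u (S = 78): continuation = 1/1.06·[0.6000·0.0000 + 0.4000·5.4000] = 2.0377; exercise value = 0.0000 ≤ continuation, so V_u = 2.0377
Node d (S = 42): continuation = 1/1.06·[0.6000·5.4000 + 0.4000·30.6000] = 14.6038; exercise value = 18.0000 > continuation, so V_d = 18.0000 (exercise)
Node 0 (S = 60): continuation = 1/1.06·[0.6000·2.0377 + 0.4000·18.0000] = 7.9459; exercise value = 0.0000 ≤ continuation, so V_0 = 7.9459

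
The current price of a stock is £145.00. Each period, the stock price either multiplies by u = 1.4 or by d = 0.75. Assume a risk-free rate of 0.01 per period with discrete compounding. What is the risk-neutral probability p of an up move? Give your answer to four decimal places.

p = 0.4000

Risk-neutral probability p = (1 + 0.01 − 0.75)/(1.4 − 0.75) = 0.2600/0.6500 = 0.4000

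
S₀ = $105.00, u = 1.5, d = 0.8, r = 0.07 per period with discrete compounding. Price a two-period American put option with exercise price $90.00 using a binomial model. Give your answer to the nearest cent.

Risk-neutral probability p = (1 + 0.07 − 0.8)/(1.5 − 0.8) = 0.2700/0.7000 = 0.3857
Terminal stock prices: S_uu = 236.2, S_ud = 126, S_dd = 67.2
Terminal payoffs (K − S): max(-146.2, 0) = 0, max(-36, 0) = 0, max(22.8, 0) = 22.8
Node u (S = 157.5): continuation = 1/1.07·[0.3857·0.0000 + 0.6143·0.0000] = 0.0000; exercise value = 0.0000 ≤ continuation, so V_u = 0.0000
Node d (S = 84): continuation = 1/1.07·[0.3857·0.0000 + 0.6143·22.8000] = 13.0895; exercise value = 6.0000 ≤ continuation, so V_d = 13.0895
Node 0 (S = 105): continuation = 1/1.07·[0.3857·0.0000 + 0.6143·13.0895] = 7.5146; exercise value = 0.0000 ≤ continuation, so V_0 = 7.5146

$7.51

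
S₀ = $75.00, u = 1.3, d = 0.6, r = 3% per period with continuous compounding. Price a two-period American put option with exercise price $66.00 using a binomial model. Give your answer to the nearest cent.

$9.52

Risk-neutral probability p = (e^0.03 − 0.6)/(1.3 − 0.6) = 0.4305/0.7000 = 0.6149
Terminal stock prices: S_uu = 126.8, S_ud = 58.5, S_dd = 27
Terminal payoffs (K − S): max(-60.75, 0) = 0, max(7.5, 0) = 7.5, max(39, 0) = 39
Node u (S = 97.5): continuation = e^(−0.03)·[0.6149·0.0000 + 0.3851·7.5000] = 2.8026; exercise value = 0.0000 ≤ continuation, so V_u = 2.8026
Node d (S = 45): continuation = e^(−0.03)·[0.6149·7.5000 + 0.3851·39.0000] = 19.0494; exercise value = 21.0000 > continuation, so V_d = 21.0000 (exercise)
Node 0 (S = 75): continuation = e^(−0.03)·[0.6149·2.8026 + 0.3851·21.0000] = 9.5199; exercise value = 0.0000 ≤ continuation, so V_0 = 9.5199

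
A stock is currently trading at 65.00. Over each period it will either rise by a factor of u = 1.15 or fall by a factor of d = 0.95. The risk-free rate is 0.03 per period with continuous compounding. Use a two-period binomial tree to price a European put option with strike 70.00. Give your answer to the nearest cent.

3.81

Risk-neutral probability p = (e^0.03 − 0.95)/(1.15 − 0.95) = 0.0805/0.2000 = 0.4023
Terminal stock prices: S_uu = 85.96, S_ud = 71.01, S_dd = 58.66
Terminal payoffs (K − S): max(-15.96, 0) = 0, max(-1.013, 0) = 0, max(11.34, 0) = 11.34
Node u (S = 74.75): V_u = e^(−0.03)·[0.4023·0.0000 + 0.5977·0.0000] = 0.0000
Node d (S = 61.75): V_d = e^(−0.03)·[0.4023·0.0000 + 0.5977·11.3375] = 6.5765
Node 0 (S = 65): V_0 = e^(−0.03)·[0.4023·0.0000 + 0.5977·6.5765] = 3.8147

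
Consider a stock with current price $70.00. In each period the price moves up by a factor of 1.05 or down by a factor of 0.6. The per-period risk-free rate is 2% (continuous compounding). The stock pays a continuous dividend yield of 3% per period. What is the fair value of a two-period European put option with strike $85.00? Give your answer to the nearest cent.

$15.74

Per-period risk-free factor R = e^0.02 = 1.0202; dividend-adjusted growth = e^(0.02−0.03) = 0.9900.
Risk-neutral probability p = (0.9900 − 0.6)/(1.05 − 0.6) = 0.3900/0.4500 = 0.8668
Terminal stock prices: S_uu = 77.17, S_ud = 44.1, S_dd = 25.2
Terminal payoffs (K − S): max(7.825, 0) = 7.825, max(40.9, 0) = 40.9, max(59.8, 0) = 59.8
Node u (S = 73.5): V_u = e^(−0.02)·[0.8668·7.8250 + 0.1332·40.9000] = 11.9891
Node d (S = 42): V_d = e^(−0.02)·[0.8668·40.9000 + 0.1332·59.8000] = 42.5582
Node 0 (S = 70): V_0 = e^(−0.02)·[0.8668·11.9891 + 0.1332·42.5582] = 15.7436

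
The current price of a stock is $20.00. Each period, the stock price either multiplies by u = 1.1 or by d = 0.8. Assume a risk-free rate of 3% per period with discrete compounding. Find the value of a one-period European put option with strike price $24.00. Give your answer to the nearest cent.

$3.30

Risk-neutral probability p = (1 + 0.03 − 0.8)/(1.1 − 0.8) = 0.2300/0.3000 = 0.7667
Terminal stock prices: S_u = 22, S_d = 16
Terminal payoffs (K − S): max(2, 0) = 2, max(8, 0) = 8
Node 0 (S = 20): V_0 = 1/1.03·[0.7667·2.0000 + 0.2333·8.0000] = 3.3010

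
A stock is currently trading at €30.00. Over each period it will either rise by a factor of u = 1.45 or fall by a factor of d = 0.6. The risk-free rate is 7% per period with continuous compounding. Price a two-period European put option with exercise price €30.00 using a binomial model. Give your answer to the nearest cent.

Risk-neutral probability p = (e^0.07 − 0.6)/(1.45 − 0.6) = 0.4725/0.8500 = 0.5559
Terminal stock prices: S_uu = 63.08, S_ud = 26.1, S_dd = 10.8
Terminal payoffs (K − S): max(-33.08, 0) = 0, max(3.9, 0) = 3.9, max(19.2, 0) = 19.2
Node u (S = 43.5): V_u = e^(−0.07)·[0.5559·0.0000 + 0.4441·3.9000] = 1.6149
Node d (S = 18): V_d = e^(−0.07)·[0.5559·3.9000 + 0.4441·19.2000] = 9.9718
Node 0 (S = 30): V_0 = e^(−0.07)·[0.5559·1.6149 + 0.4441·9.9718] = 4.9662

€4.97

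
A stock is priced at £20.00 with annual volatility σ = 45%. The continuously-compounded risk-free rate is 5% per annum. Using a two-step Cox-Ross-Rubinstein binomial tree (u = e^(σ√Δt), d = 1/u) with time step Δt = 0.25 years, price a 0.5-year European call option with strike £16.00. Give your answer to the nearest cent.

£5.28

CRR parameters: u = e^(σ√Δt) = e^(0.45·√0.25) = 1.2523, d = 1/u = 0.7985
Per-period rate: rΔt = 0.05·0.25 = 0.0125, so R = e^0.0125 = 1.0126
Risk-neutral probability p = (e^0.0125 − 0.7985)/(1.2523 − 0.7985) = 0.2141/0.4538 = 0.4717
Terminal stock prices: S_uu = 31.37, S_ud = 20, S_dd = 12.75
Terminal payoffs (S − K): max(15.37, 0) = 15.37, max(4, 0) = 4, max(-3.247, 0) = 0
Node u (S = 25.05): V_u = e^(−0.0125)·[0.4717·15.3662 + 0.5283·4.0000] = 9.2452
Node d (S = 15.97): V_d = e^(−0.0125)·[0.4717·4.0000 + 0.5283·0.0000] = 1.8634
Node 0 (S = 20): V_0 = e^(−0.0125)·[0.4717·9.2452 + 0.5283·1.8634] = 5.2790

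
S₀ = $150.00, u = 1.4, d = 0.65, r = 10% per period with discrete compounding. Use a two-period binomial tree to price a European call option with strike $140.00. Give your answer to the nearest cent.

$45.82

Risk-neutral probability p = (1 + 0.1 − 0.65)/(1.4 − 0.65) = 0.4500/0.7500 = 0.6000
Terminal stock prices: S_uu = 294, S_ud = 136.5, S_dd = 63.38
Terminal payoffs (S − K): max(154, 0) = 154, max(-3.5, 0) = 0, max(-76.62, 0) = 0
Node u (S = 210): V_u = 1/1.1·[0.6000·154.0000 + 0.4000·0.0000] = 84.0000
Node d (S = 97.5): V_d = 1/1.1·[0.6000·0.0000 + 0.4000·0.0000] = 0.0000
Node 0 (S = 150): V_0 = 1/1.1·[0.6000·84.0000 + 0.4000·0.0000] = 45.8182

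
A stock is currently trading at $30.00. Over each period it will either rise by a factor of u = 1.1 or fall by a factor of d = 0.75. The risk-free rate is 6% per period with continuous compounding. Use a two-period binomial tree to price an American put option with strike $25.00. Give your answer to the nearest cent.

$0.28

Risk-neutral probability p = (e^0.06 − 0.75)/(1.1 − 0.75) = 0.3118/0.3500 = 0.8910
Terminal stock prices: S_uu = 36.3, S_ud = 24.75, S_dd = 16.88
Terminal payoffs (K − S): max(-11.3, 0) = 0, max(0.25, 0) = 0.25, max(8.125, 0) = 8.125
Node u (S = 33): continuation = e^(−0.06)·[0.8910·0.0000 + 0.1090·0.2500] = 0.0257; exercise value = 0.0000 ≤ continuation, so V_u = 0.0257
Node d (S = 22.5): continuation = e^(−0.06)·[0.8910·0.2500 + 0.1090·8.1250] = 1.0441; exercise value = 2.5000 > continuation, so V_d = 2.5000 (exercise)
Node 0 (S = 30): continuation = e^(−0.06)·[0.8910·0.0257 + 0.1090·2.5000] = 0.2783; exercise value = 0.0000 ≤ continuation, so V_0 = 0.2783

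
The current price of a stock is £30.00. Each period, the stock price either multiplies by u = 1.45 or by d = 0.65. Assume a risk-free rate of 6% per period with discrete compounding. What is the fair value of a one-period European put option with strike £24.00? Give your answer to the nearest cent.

Risk-neutral probability p = (1 + 0.06 − 0.65)/(1.45 − 0.65) = 0.4100/0.8000 = 0.5125
Terminal stock prices: S_u = 43.5, S_d = 19.5
Terminal payoffs (K − S): max(-19.5, 0) = 0, max(4.5, 0) = 4.5
Node 0 (S = 30): V_0 = 1/1.06·[0.5125·0.0000 + 0.4875·4.5000] = 2.0696

£2.07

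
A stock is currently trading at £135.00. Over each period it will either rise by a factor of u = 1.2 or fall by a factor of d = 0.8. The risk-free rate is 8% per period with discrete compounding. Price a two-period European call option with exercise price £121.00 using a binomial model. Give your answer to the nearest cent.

Risk-neutral probability p = (1 + 0.08 − 0.8)/(1.2 − 0.8) = 0.2800/0.4000 = 0.7000
Terminal stock prices: S_uu = 194.4, S_ud = 129.6, S_dd = 86.4
Terminal payoffs (S − K): max(73.4, 0) = 73.4, max(8.6, 0) = 8.6, max(-34.6, 0) = 0
Node u (S = 162): V_u = 1/1.08·[0.7000·73.4000 + 0.3000·8.6000] = 49.9630
Node d (S = 108): V_d = 1/1.08·[0.7000·8.6000 + 0.3000·0.0000] = 5.5741
Node 0 (S = 135): V_0 = 1/1.08·[0.7000·49.9630 + 0.3000·5.5741] = 33.9318

£33.93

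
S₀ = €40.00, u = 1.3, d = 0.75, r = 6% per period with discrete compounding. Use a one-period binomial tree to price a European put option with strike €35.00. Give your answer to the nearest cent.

Risk-neutral probability p = (1 + 0.06 − 0.75)/(1.3 − 0.75) = 0.3100/0.5500 = 0.5636
Terminal stock prices: S_u = 52, S_d = 30
Terminal payoffs (K − S): max(-17, 0) = 0, max(5, 0) = 5
Node 0 (S = 40): V_0 = 1/1.06·[0.5636·0.0000 + 0.4364·5.0000] = 2.0583

€2.06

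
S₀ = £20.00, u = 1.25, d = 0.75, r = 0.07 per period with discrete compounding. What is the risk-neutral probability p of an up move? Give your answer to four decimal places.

Risk-neutral probability p = (1 + 0.07 − 0.75)/(1.25 − 0.75) = 0.3200/0.5000 = 0.6400

p = 0.6400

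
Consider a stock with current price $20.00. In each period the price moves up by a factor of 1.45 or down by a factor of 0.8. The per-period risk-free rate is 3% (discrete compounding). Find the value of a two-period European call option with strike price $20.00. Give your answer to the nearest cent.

$3.98

Risk-neutral probability p = (1 + 0.03 − 0.8)/(1.45 − 0.8) = 0.2300/0.6500 = 0.3538
Terminal stock prices: S_uu = 42.05, S_ud = 23.2, S_dd = 12.8
Terminal payoffs (S − K): max(22.05, 0) = 22.05, max(3.2, 0) = 3.2, max(-7.2, 0) = 0
Node u (S = 29): V_u = 1/1.03·[0.3538·22.0500 + 0.6462·3.2000] = 9.5825
Node d (S = 16): V_d = 1/1.03·[0.3538·3.2000 + 0.6462·0.0000] = 1.0993
Node 0 (S = 20): V_0 = 1/1.03·[0.3538·9.5825 + 0.6462·1.0993] = 3.9816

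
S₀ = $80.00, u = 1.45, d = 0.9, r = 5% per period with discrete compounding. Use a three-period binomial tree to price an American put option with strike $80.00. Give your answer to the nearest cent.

$7.29

Risk-neutral probability p = (1 + 0.05 − 0.9)/(1.45 − 0.9) = 0.1500/0.5500 = 0.2727
Terminal stock prices: S_uuu = 243.9, S_uud = 151.4, S_udd = 93.96, S_ddd = 58.32
Terminal payoffs (K − S): max(-163.9, 0) = 0, max(-71.38, 0) = 0, max(-13.96, 0) = 0, max(21.68, 0) = 21.68
Node uu (S = 168.2): continuation = 1/1.05·[0.2727·0.0000 + 0.7273·0.0000] = 0.0000; exercise value = 0.0000 ≤ continuation, so V_uu = 0.0000
Node ud (S = 104.4): continuation = 1/1.05·[0.2727·0.0000 + 0.7273·0.0000] = 0.0000; exercise value = 0.0000 ≤ continuation, so V_ud = 0.0000
Node dd (S = 64.8): continuation = 1/1.05·[0.2727·0.0000 + 0.7273·21.6800] = 15.0165; exercise value = 15.2000 > continuation, so V_dd = 15.2000 (exercise)
Node u (S = 116): continuation = 1/1.05·[0.2727·0.0000 + 0.7273·0.0000] = 0.0000; exercise value = 0.0000 ≤ continuation, so V_u = 0.0000
Node d (S = 72): continuation = 1/1.05·[0.2727·0.0000 + 0.7273·15.2000] = 10.5281; exercise value = 8.0000 ≤ continuation, so V_d = 10.5281
Node 0 (S = 80): continuation = 1/1.05·[0.2727·0.0000 + 0.7273·10.5281] = 7.2922; exercise value = 0.0000 ≤ continuation, so V_0 = 7.2922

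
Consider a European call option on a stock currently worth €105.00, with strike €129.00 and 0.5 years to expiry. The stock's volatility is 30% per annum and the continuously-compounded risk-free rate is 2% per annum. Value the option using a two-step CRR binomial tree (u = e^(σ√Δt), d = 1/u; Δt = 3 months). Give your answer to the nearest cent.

CRR parameters: u = e^(σ√Δt) = e^(0.3·√0.25) = 1.1618, d = 1/u = 0.8607
Per-period rate: rΔt = 0.02·0.25 = 0.005, so R = e^0.005 = 1.0050
Risk-neutral probability p = (e^0.005 − 0.8607)/(1.1618 − 0.8607) = 0.1443/0.3011 = 0.4792
Terminal stock prices: S_uu = 141.7, S_ud = 105, S_dd = 77.79
Terminal payoffs (S − K): max(12.74, 0) = 12.74, max(-24, 0) = 0, max(-51.21, 0) = 0
Node u (S = 122): V_u = e^(−0.005)·[0.4792·12.7352 + 0.5208·0.0000] = 6.0725
Node d (S = 90.37): V_d = e^(−0.005)·[0.4792·0.0000 + 0.5208·0.0000] = 0.0000
Node 0 (S = 105): V_0 = e^(−0.005)·[0.4792·6.0725 + 0.5208·0.0000] = 2.8955

€2.90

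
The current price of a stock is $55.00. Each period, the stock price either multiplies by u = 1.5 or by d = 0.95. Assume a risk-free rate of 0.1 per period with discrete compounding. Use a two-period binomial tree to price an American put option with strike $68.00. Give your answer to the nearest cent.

$13.00

Risk-neutral probability p = (1 + 0.1 − 0.95)/(1.5 − 0.95) = 0.1500/0.5500 = 0.2727
Terminal stock prices: S_uu = 123.8, S_ud = 78.38, S_dd = 49.64
Terminal payoffs (K − S): max(-55.75, 0) = 0, max(-10.38, 0) = 0, max(18.36, 0) = 18.36
Node u (S = 82.5): continuation = 1/1.1·[0.2727·0.0000 + 0.7273·0.0000] = 0.0000; exercise value = 0.0000 ≤ continuation, so V_u = 0.0000
Node d (S = 52.25): continuation = 1/1.1·[0.2727·0.0000 + 0.7273·18.3625] = 12.1405; exercise value = 15.7500 > continuation, so V_d = 15.7500 (exercise)
Node 0 (S = 55): continuation = 1/1.1·[0.2727·0.0000 + 0.7273·15.7500] = 10.4132; exercise value = 13.0000 > continuation, so V_0 = 13.0000 (exercise)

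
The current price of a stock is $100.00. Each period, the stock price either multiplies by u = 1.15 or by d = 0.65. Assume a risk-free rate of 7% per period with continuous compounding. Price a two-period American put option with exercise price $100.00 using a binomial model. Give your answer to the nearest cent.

$7.93

Risk-neutral probability p = (e^0.07 − 0.65)/(1.15 − 0.65) = 0.4225/0.5000 = 0.8450
Terminal stock prices: S_uu = 132.2, S_ud = 74.75, S_dd = 42.25
Terminal payoffs (K − S): max(-32.25, 0) = 0, max(25.25, 0) = 25.25, max(57.75, 0) = 57.75
Node u (S = 115): continuation = e^(−0.07)·[0.8450·0.0000 + 0.1550·25.2500] = 3.6488; exercise value = 0.0000 ≤ continuation, so V_u = 3.6488
Node d (S = 65): continuation = e^(−0.07)·[0.8450·25.2500 + 0.1550·57.7500] = 28.2394; exercise value = 35.0000 > continuation, so V_d = 35.0000 (exercise)
Node 0 (S = 100): continuation = e^(−0.07)·[0.8450·3.6488 + 0.1550·35.0000] = 7.9325; exercise value = 0.0000 ≤ continuation, so V_0 = 7.9325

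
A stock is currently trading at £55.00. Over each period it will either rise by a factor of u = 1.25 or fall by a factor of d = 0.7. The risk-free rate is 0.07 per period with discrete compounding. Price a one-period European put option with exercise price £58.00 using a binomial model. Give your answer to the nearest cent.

£5.96

Risk-neutral probability p = (1 + 0.07 − 0.7)/(1.25 − 0.7) = 0.3700/0.5500 = 0.6727
Terminal stock prices: S_u = 68.75, S_d = 38.5
Terminal payoffs (K − S): max(-10.75, 0) = 0, max(19.5, 0) = 19.5
Node 0 (S = 55): V_0 = 1/1.07·[0.6727·0.0000 + 0.3273·19.5000] = 5.9643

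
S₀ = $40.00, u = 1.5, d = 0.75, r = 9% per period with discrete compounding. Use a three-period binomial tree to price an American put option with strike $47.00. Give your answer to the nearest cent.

$9.91

Risk-neutral probability p = (1 + 0.09 − 0.75)/(1.5 − 0.75) = 0.3400/0.7500 = 0.4533
Terminal stock prices: S_uuu = 135, S_uud = 67.5, S_udd = 33.75, S_ddd = 16.88
Terminal payoffs (K − S): max(-88, 0) = 0, max(-20.5, 0) = 0, max(13.25, 0) = 13.25, max(30.12, 0) = 30.12
Node uu (S = 90): continuation = 1/1.09·[0.4533·0.0000 + 0.5467·0.0000] = 0.0000; exercise value = 0.0000 ≤ continuation, so V_uu = 0.0000
Node ud (S = 45): continuation = 1/1.09·[0.4533·0.0000 + 0.5467·13.2500] = 6.6453; exercise value = 2.0000 ≤ continuation, so V_ud = 6.6453
Node dd (S = 22.5): continuation = 1/1.09·[0.4533·13.2500 + 0.5467·30.1250] = 20.6193; exercise value = 24.5000 > continuation, so V_dd = 24.5000 (exercise)
Node u (S = 60): continuation = 1/1.09·[0.4533·0.0000 + 0.5467·6.6453] = 3.3328; exercise value = 0.0000 ≤ continuation, so V_u = 3.3328
Node d (S = 30): continuation = 1/1.09·[0.4533·6.6453 + 0.5467·24.5000] = 15.0512; exercise value = 17.0000 > continuation, so V_d = 17.0000 (exercise)
Node 0 (S = 40): continuation = 1/1.09·[0.4533·3.3328 + 0.5467·17.0000] = 9.9121; exercise value = 7.0000 ≤ continuation, so V_0 = 9.9121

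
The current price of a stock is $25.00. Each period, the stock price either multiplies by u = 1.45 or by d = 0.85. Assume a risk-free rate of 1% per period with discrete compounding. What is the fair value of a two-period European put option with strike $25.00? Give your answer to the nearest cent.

$3.66

Risk-neutral probability p = (1 + 0.01 − 0.85)/(1.45 − 0.85) = 0.1600/0.6000 = 0.2667
Terminal stock prices: S_uu = 52.56, S_ud = 30.81, S_dd = 18.06
Terminal payoffs (K − S): max(-27.56, 0) = 0, max(-5.812, 0) = 0, max(6.938, 0) = 6.938
Node u (S = 36.25): V_u = 1/1.01·[0.2667·0.0000 + 0.7333·0.0000] = 0.0000
Node d (S = 21.25): V_d = 1/1.01·[0.2667·0.0000 + 0.7333·6.9375] = 5.0371
Node 0 (S = 25): V_0 = 1/1.01·[0.2667·0.0000 + 0.7333·5.0371] = 3.6573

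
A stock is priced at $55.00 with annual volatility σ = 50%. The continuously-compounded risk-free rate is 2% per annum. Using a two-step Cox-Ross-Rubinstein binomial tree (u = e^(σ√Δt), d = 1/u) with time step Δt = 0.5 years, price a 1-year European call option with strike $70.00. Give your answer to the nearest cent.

CRR parameters: u = e^(σ√Δt) = e^(0.5·√0.5) = 1.4241, d = 1/u = 0.7022
Per-period rate: rΔt = 0.02·0.5 = 0.01, so R = e^0.01 = 1.0101
Risk-neutral probability p = (e^0.01 − 0.7022)/(1.4241 − 0.7022) = 0.3079/0.7219 = 0.4264
Terminal stock prices: S_uu = 111.5, S_ud = 55, S_dd = 27.12
Terminal payoffs (S − K): max(41.55, 0) = 41.55, max(-15, 0) = 0, max(-42.88, 0) = 0
Node u (S = 78.33): V_u = e^(−0.01)·[0.4264·41.5463 + 0.5736·0.0000] = 17.5408
Node d (S = 38.62): V_d = e^(−0.01)·[0.4264·0.0000 + 0.5736·0.0000] = 0.0000
Node 0 (S = 55): V_0 = e^(−0.01)·[0.4264·17.5408 + 0.5736·0.0000] = 7.4057

$7.41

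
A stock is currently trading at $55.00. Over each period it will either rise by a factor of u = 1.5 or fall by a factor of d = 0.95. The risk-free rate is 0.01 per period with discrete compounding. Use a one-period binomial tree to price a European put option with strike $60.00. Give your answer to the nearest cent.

$6.84

Risk-neutral probability p = (1 + 0.01 − 0.95)/(1.5 − 0.95) = 0.0600/0.5500 = 0.1091
Terminal stock prices: S_u = 82.5, S_d = 52.25
Terminal payoffs (K − S): max(-22.5, 0) = 0, max(7.75, 0) = 7.75
Node 0 (S = 55): V_0 = 1/1.01·[0.1091·0.0000 + 0.8909·7.7500] = 6.8362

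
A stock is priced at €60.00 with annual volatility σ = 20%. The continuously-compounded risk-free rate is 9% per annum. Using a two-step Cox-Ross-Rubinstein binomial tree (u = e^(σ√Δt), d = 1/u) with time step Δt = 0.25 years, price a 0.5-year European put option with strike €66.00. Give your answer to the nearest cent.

CRR parameters: u = e^(σ√Δt) = e^(0.2·√0.25) = 1.1052, d = 1/u = 0.9048
Per-period rate: rΔt = 0.09·0.25 = 0.0225, so R = e^0.0225 = 1.0228
Risk-neutral probability p = (e^0.0225 − 0.9048)/(1.1052 − 0.9048) = 0.1179/0.2003 = 0.5886
Terminal stock prices: S_uu = 73.28, S_ud = 60, S_dd = 49.12
Terminal payoffs (K − S): max(-7.284, 0) = 0, max(6, 0) = 6, max(16.88, 0) = 16.88
Node u (S = 66.31): V_u = e^(−0.0225)·[0.5886·0.0000 + 0.4114·6.0000] = 2.4134
Node d (S = 54.29): V_d = e^(−0.0225)·[0.5886·6.0000 + 0.4114·16.8762] = 10.2413
Node 0 (S = 60): V_0 = e^(−0.0225)·[0.5886·2.4134 + 0.4114·10.2413] = 5.5084

€5.51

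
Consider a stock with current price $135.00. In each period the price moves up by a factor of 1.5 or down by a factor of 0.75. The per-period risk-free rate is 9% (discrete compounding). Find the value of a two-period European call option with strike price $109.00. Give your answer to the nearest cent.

Risk-neutral probability p = (1 + 0.09 − 0.75)/(1.5 − 0.75) = 0.3400/0.7500 = 0.4533
Terminal stock prices: S_uu = 303.8, S_ud = 151.9, S_dd = 75.94
Terminal payoffs (S − K): max(194.8, 0) = 194.8, max(42.88, 0) = 42.88, max(-33.06, 0) = 0
Node u (S = 202.5): V_u = 1/1.09·[0.4533·194.7500 + 0.5467·42.8750] = 102.5000
Node d (S = 101.2): V_d = 1/1.09·[0.4533·42.8750 + 0.5467·0.0000] = 17.8318
Node 0 (S = 135): V_0 = 1/1.09·[0.4533·102.5000 + 0.5467·17.8318] = 51.5731

$51.57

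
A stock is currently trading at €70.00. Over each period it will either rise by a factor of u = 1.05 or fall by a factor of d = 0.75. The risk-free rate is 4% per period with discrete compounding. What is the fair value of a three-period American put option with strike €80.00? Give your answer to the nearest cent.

Risk-neutral probability p = (1 + 0.04 − 0.75)/(1.05 − 0.75) = 0.2900/0.3000 = 0.9667
Terminal stock prices: S_uuu = 81.03, S_uud = 57.88, S_udd = 41.34, S_ddd = 29.53
Terminal payoffs (K − S): max(-1.034, 0) = 0, max(22.12, 0) = 22.12, max(38.66, 0) = 38.66, max(50.47, 0) = 50.47
Node uu (S = 77.17): continuation = 1/1.04·[0.9667·0.0000 + 0.0333·22.1188] = 0.7089; exercise value = 2.8250 > continuation, so V_uu = 2.8250 (exercise)
Node ud (S = 55.12): continuation = 1/1.04·[0.9667·22.1188 + 0.0333·38.6562] = 21.7981; exercise value = 24.8750 > continuation, so V_ud = 24.8750 (exercise)
Node dd (S = 39.38): continuation = 1/1.04·[0.9667·38.6562 + 0.0333·50.4688] = 37.5481; exercise value = 40.6250 > continuation, so V_dd = 40.6250 (exercise)
Node u (S = 73.5): continuation = 1/1.04·[0.9667·2.8250 + 0.0333·24.8750] = 3.4231; exercise value = 6.5000 > continuation, so V_u = 6.5000 (exercise)
Node d (S = 52.5): continuation = 1/1.04·[0.9667·24.8750 + 0.0333·40.6250] = 24.4231; exercise value = 27.5000 > continuation, so V_d = 27.5000 (exercise)
Node 0 (S = 70): continuation = 1/1.04·[0.9667·6.5000 + 0.0333·27.5000] = 6.9231; exercise value = 10.0000 > continuation, so V_0 = 10.0000 (exercise)

€10.00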